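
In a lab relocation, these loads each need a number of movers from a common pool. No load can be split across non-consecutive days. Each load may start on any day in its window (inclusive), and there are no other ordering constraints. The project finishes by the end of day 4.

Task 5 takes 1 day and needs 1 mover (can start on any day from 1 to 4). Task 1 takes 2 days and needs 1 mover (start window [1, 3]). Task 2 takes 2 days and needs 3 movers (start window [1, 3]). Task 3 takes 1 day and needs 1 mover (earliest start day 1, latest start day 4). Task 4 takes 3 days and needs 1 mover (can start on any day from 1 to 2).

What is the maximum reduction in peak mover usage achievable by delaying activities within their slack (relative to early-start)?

Early-start peak: d1:7  d2:5  d3:1  d4:0 ⇒ 7.
Leveled (Task 5@1, Task 1@1, Task 2@3, Task 3@1, Task 4@1): d1:4  d2:2  d3:4  d4:3 ⇒ 4.
Reduction 7 − 4 = 3.

3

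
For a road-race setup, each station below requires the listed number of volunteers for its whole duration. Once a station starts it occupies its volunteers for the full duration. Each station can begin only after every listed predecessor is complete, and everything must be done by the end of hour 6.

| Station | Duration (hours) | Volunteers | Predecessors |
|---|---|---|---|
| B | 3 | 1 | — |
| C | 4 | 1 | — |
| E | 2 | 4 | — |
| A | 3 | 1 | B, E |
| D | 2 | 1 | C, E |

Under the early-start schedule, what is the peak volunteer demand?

6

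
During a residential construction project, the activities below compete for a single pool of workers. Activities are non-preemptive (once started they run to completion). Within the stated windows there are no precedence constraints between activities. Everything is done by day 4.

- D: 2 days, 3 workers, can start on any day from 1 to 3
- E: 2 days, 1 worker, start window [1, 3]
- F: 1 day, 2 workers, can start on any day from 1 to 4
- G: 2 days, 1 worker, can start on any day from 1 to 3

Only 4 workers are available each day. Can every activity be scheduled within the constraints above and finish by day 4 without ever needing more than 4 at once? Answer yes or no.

yes

Schedule D@1, E@1, F@3, G@3: d1:4  d2:4  d3:3  d4:1 — peak 4 ≤ 4.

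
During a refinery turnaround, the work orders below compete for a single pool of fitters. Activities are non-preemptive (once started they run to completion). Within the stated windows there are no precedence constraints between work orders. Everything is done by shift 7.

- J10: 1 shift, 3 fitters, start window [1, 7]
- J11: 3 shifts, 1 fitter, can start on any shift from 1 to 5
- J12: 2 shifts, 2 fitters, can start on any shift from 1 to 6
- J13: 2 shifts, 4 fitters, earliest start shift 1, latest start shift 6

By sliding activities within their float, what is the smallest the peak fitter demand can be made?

Early-start (J10@1, J11@1, J12@1, J13@1) gives peak 10: s1:10  s2:7  s3:1  s4:0  s5:0  s6:0  s7:0.
Shift J12→2, J13→4.
Schedule J10@1, J11@1, J12@2, J13@4: s1:4  s2:3  s3:3  s4:4  s5:4  s6:0  s7:0 — peak 4.

4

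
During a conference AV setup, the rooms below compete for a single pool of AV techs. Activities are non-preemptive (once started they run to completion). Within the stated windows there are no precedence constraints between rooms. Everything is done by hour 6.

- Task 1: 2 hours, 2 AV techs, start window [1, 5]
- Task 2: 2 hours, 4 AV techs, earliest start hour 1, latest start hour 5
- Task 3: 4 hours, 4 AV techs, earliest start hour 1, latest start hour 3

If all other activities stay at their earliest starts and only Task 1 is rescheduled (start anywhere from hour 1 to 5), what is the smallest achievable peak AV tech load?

Task 1@1: h1:10  h2:10  h3:4  h4:4  h5:0  h6:0 → peak 10
Task 1@2: h1:8  h2:10  h3:6  h4:4  h5:0  h6:0 → peak 10
Task 1@3: h1:8  h2:8  h3:6  h4:6  h5:0  h6:0 → peak 8
Task 1@4: h1:8  h2:8  h3:4  h4:6  h5:2  h6:0 → peak 8
Task 1@5: h1:8  h2:8  h3:4  h4:4  h5:2  h6:2 → peak 8
Best is Task 1@3, peak 8.

8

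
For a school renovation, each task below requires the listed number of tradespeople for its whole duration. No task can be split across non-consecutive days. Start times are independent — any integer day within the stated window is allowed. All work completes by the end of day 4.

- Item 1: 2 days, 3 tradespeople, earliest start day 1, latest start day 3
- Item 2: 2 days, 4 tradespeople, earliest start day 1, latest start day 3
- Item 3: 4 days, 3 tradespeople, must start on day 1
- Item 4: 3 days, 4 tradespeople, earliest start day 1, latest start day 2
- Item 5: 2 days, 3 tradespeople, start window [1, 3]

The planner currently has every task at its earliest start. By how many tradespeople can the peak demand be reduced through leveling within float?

Early-start peak: d1:17  d2:17  d3:7  d4:3 ⇒ 17.
Leveled (Item 1@1, Item 2@3, Item 3@1, Item 4@1, Item 5@1): d1:13  d2:13  d3:11  d4:7 ⇒ 13.
Reduction 17 − 13 = 4.

4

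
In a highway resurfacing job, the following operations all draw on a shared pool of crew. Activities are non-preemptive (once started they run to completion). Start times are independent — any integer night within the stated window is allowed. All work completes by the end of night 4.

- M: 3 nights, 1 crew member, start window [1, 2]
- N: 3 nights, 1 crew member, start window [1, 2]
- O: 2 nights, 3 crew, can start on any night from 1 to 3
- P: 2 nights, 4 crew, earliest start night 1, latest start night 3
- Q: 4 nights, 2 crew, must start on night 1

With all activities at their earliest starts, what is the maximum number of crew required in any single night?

Early-start schedule: M@1, N@1, O@1, P@1, Q@1.
Load per night: night 1: 11, night 2: 11, night 3: 4, night 4: 2.
Peak is 11.

11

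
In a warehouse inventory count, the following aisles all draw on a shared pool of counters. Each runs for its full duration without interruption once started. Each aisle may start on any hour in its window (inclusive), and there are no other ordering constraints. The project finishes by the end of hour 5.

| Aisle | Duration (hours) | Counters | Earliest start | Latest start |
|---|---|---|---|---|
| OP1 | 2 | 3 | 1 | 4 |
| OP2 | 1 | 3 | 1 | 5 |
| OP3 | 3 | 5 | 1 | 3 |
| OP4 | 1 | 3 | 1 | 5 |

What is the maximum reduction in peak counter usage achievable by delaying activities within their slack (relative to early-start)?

Early-start peak: h1:14  h2:8  h3:5  h4:0  h5:0 ⇒ 14.
Leveled (OP1@1, OP2@1, OP3@3, OP4@2): h1:6  h2:6  h3:5  h4:5  h5:5 ⇒ 6.
Reduction 14 − 6 = 8.

8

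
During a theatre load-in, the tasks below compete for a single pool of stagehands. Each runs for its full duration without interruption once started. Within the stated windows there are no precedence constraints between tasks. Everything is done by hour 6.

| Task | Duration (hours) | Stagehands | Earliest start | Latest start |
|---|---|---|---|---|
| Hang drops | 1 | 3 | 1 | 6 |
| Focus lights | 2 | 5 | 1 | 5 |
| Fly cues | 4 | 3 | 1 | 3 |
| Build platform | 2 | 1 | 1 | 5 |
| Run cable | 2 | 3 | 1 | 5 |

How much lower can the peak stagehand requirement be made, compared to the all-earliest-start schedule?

Early-start peak: h1:15  h2:12  h3:3  h4:3  h5:0  h6:0 ⇒ 15.
Leveled (Hang drops@1, Focus lights@5, Fly cues@1, Build platform@4, Run cable@2): h1:6  h2:6  h3:6  h4:4  h5:6  h6:5 ⇒ 6.
Reduction 15 − 6 = 9.

9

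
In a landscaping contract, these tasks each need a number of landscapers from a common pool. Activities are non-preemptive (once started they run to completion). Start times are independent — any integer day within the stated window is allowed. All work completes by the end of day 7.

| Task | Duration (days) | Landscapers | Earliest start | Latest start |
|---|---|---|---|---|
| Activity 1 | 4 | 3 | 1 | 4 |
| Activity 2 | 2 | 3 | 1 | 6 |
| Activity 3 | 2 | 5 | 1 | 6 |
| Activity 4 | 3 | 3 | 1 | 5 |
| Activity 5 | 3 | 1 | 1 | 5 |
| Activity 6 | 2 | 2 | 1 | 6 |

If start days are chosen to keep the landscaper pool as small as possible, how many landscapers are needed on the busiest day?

7

Early-start (Activity 1@1, Activity 2@1, Activity 3@1, Activity 4@1, Activity 5@1, Activity 6@1) gives peak 17: d1:17  d2:17  d3:7  d4:3  d5:0  d6:0  d7:0.
Shift Activity 3→6, Activity 4→3, Activity 6→5.
Schedule Activity 1@1, Activity 2@1, Activity 3@6, Activity 4@3, Activity 5@1, Activity 6@5: d1:7  d2:7  d3:7  d4:6  d5:5  d6:7  d7:5 — peak 7.
Total landscaper-days = 44 over 7 days ⇒ peak ≥ ⌈44/7⌉ = 7, so 7 is optimal.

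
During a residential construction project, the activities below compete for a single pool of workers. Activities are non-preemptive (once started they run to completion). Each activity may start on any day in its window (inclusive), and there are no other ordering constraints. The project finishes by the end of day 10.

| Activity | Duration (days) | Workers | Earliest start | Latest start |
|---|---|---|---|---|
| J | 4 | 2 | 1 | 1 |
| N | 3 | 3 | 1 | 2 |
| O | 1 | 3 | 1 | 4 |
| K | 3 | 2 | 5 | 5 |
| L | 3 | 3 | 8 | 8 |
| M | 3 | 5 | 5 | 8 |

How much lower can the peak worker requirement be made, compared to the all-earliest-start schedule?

Early-start peak: d1:8  d2:5  d3:5  d4:2  d5:7  d6:7  d7:7  d8:3  d9:3  d10:3 ⇒ 8.
Leveled (J@1, N@1, O@4, K@5, L@8, M@5): d1:5  d2:5  d3:5  d4:5  d5:7  d6:7  d7:7  d8:3  d9:3  d10:3 ⇒ 7.
Reduction 8 − 7 = 1.

1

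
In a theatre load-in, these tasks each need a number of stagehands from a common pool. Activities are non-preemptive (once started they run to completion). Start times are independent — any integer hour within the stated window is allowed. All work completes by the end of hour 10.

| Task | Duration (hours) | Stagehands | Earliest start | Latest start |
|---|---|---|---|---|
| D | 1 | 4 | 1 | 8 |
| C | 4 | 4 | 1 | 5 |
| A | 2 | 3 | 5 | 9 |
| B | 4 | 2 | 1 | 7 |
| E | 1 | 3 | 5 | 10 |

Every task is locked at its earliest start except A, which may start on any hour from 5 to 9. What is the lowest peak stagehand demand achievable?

A@5: h1:10  h2:6  h3:6  h4:6  h5:6  h6:3  h7:0  h8:0  h9:0  h10:0 → peak 10
A@6: h1:10  h2:6  h3:6  h4:6  h5:3  h6:3  h7:3  h8:0  h9:0  h10:0 → peak 10
A@7: h1:10  h2:6  h3:6  h4:6  h5:3  h6:0  h7:3  h8:3  h9:0  h10:0 → peak 10
A@8: h1:10  h2:6  h3:6  h4:6  h5:3  h6:0  h7:0  h8:3  h9:3  h10:0 → peak 10
A@9: h1:10  h2:6  h3:6  h4:6  h5:3  h6:0  h7:0  h8:0  h9:3  h10:3 → peak 10
Best is A@5, peak 10.

10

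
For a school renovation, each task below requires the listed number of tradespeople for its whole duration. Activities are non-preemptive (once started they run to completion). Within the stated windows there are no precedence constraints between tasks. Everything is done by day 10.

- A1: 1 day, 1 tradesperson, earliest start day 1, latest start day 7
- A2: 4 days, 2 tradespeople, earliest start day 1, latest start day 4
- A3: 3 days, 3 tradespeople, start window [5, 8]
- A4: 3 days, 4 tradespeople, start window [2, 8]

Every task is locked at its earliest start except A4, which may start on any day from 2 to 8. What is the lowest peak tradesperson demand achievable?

A4@2: d1:3  d2:6  d3:6  d4:6  d5:3  d6:3  d7:3  d8:0  d9:0  d10:0 → peak 6
A4@3: d1:3  d2:2  d3:6  d4:6  d5:7  d6:3  d7:3  d8:0  d9:0  d10:0 → peak 7
A4@4: d1:3  d2:2  d3:2  d4:6  d5:7  d6:7  d7:3  d8:0  d9:0  d10:0 → peak 7
A4@5: d1:3  d2:2  d3:2  d4:2  d5:7  d6:7  d7:7  d8:0  d9:0  d10:0 → peak 7
A4@6: d1:3  d2:2  d3:2  d4:2  d5:3  d6:7  d7:7  d8:4  d9:0  d10:0 → peak 7
A4@7: d1:3  d2:2  d3:2  d4:2  d5:3  d6:3  d7:7  d8:4  d9:4  d10:0 → peak 7
A4@8: d1:3  d2:2  d3:2  d4:2  d5:3  d6:3  d7:3  d8:4  d9:4  d10:4 → peak 4
Best is A4@8, peak 4.

4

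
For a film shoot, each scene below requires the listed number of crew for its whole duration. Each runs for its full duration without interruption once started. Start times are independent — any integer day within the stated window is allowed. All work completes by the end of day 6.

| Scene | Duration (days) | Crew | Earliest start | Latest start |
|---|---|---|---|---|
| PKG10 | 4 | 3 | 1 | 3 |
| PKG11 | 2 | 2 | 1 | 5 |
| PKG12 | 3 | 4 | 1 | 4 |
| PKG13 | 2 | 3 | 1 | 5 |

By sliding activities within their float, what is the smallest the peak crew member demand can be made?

7

Early-start (PKG10@1, PKG11@1, PKG12@1, PKG13@1) gives peak 12: d1:12  d2:12  d3:7  d4:3  d5:0  d6:0.
Shift PKG12→3, PKG13→5.
Schedule PKG10@1, PKG11@1, PKG12@3, PKG13@5: d1:5  d2:5  d3:7  d4:7  d5:7  d6:3 — peak 7.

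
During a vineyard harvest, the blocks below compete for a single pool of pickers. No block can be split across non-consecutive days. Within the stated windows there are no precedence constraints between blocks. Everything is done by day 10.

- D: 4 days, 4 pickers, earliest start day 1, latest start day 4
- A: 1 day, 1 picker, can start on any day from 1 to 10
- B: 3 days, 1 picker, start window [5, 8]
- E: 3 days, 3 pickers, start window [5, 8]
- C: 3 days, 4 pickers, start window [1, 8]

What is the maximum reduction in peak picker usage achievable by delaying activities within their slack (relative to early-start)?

4

Early-start peak: d1:9  d2:8  d3:8  d4:4  d5:4  d6:4  d7:4  d8:0  d9:0  d10:0 ⇒ 9.
Leveled (D@1, A@1, B@5, E@5, C@8): d1:5  d2:4  d3:4  d4:4  d5:4  d6:4  d7:4  d8:4  d9:4  d10:4 ⇒ 5.
Reduction 9 − 5 = 4.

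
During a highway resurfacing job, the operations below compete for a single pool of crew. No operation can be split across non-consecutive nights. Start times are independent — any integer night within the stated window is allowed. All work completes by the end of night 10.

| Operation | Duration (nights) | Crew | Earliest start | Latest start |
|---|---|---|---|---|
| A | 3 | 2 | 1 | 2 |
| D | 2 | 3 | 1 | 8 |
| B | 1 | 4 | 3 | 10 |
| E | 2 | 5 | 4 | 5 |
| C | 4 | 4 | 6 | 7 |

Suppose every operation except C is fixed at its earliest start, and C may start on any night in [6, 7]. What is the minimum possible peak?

C@6: n1:5  n2:5  n3:6  n4:5  n5:5  n6:4  n7:4  n8:4  n9:4  n10:0 → peak 6
C@7: n1:5  n2:5  n3:6  n4:5  n5:5  n6:0  n7:4  n8:4  n9:4  n10:4 → peak 6
Best is C@6, peak 6.

6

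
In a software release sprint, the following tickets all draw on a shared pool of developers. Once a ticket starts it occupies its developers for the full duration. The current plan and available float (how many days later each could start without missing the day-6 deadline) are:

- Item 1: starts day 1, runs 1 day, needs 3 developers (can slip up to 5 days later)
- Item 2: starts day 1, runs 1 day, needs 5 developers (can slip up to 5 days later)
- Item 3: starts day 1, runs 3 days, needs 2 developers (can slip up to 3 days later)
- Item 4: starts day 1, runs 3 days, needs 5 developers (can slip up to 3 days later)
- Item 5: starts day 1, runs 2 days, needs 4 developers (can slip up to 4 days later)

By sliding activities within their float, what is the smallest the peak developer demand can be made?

7

Early-start (Item 1@1, Item 2@1, Item 3@1, Item 4@1, Item 5@1) gives peak 19: d1:19  d2:11  d3:7  d4:0  d5:0  d6:0.
Shift Item 2→3, Item 3→2, Item 4→4.
Schedule Item 1@1, Item 2@3, Item 3@2, Item 4@4, Item 5@1: d1:7  d2:6  d3:7  d4:7  d5:5  d6:5 — peak 7.
Total developer-days = 37 over 6 days ⇒ peak ≥ ⌈37/6⌉ = 7, so 7 is optimal.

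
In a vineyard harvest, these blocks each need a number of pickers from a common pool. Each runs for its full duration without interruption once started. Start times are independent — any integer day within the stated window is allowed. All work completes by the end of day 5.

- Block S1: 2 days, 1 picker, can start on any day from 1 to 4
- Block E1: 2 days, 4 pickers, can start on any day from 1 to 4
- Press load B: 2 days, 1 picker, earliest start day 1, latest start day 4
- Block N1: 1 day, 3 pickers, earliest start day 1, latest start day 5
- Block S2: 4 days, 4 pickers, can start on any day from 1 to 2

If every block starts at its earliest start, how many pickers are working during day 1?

13

At early start, day 1 has: Block S1, Block E1, Press load B, Block N1, Block S2.
Demand: 1 + 4 + 1 + 3 + 4 = 13.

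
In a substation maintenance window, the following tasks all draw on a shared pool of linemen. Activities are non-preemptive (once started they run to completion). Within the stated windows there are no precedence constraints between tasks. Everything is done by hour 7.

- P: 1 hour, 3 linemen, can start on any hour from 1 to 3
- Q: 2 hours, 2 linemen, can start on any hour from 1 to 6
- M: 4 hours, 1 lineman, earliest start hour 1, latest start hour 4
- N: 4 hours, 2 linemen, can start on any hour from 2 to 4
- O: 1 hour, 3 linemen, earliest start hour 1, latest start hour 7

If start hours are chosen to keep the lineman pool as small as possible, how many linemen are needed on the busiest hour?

4

Early-start (P@1, Q@1, M@1, N@2, O@1) gives peak 9: h1:9  h2:5  h3:3  h4:3  h5:2  h6:0  h7:0.
Shift Q→2, M→4, O→6.
Schedule P@1, Q@2, M@4, N@2, O@6: h1:3  h2:4  h3:4  h4:3  h5:3  h6:4  h7:1 — peak 4.
Total lineman-hours = 22 over 7 hours ⇒ peak ≥ ⌈22/7⌉ = 4, so 4 is optimal.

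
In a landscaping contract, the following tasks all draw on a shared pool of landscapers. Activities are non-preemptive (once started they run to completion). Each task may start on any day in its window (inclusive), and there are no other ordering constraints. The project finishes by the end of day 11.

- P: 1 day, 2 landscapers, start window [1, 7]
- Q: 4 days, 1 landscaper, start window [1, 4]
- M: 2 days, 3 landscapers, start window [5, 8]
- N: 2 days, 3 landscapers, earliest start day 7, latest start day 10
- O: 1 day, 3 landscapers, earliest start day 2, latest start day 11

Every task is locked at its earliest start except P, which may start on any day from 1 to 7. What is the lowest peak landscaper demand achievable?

4

P@1: d1:3  d2:4  d3:1  d4:1  d5:3  d6:3  d7:3  d8:3  d9:0  d10:0  d11:0 → peak 4
P@2: d1:1  d2:6  d3:1  d4:1  d5:3  d6:3  d7:3  d8:3  d9:0  d10:0  d11:0 → peak 6
P@3: d1:1  d2:4  d3:3  d4:1  d5:3  d6:3  d7:3  d8:3  d9:0  d10:0  d11:0 → peak 4
P@4: d1:1  d2:4  d3:1  d4:3  d5:3  d6:3  d7:3  d8:3  d9:0  d10:0  d11:0 → peak 4
P@5: d1:1  d2:4  d3:1  d4:1  d5:5  d6:3  d7:3  d8:3  d9:0  d10:0  d11:0 → peak 5
P@6: d1:1  d2:4  d3:1  d4:1  d5:3  d6:5  d7:3  d8:3  d9:0  d10:0  d11:0 → peak 5
P@7: d1:1  d2:4  d3:1  d4:1  d5:3  d6:3  d7:5  d8:3  d9:0  d10:0  d11:0 → peak 5
Best is P@1, peak 4.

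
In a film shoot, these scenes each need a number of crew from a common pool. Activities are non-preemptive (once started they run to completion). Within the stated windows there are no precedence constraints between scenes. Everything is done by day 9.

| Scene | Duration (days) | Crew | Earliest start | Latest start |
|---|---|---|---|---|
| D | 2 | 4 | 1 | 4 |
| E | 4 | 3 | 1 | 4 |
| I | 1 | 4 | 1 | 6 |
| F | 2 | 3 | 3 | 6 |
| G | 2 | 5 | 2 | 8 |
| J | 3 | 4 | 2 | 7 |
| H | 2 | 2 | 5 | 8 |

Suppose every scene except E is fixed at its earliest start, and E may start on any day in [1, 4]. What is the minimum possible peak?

E@1: d1:11  d2:16  d3:15  d4:10  d5:2  d6:2  d7:0  d8:0  d9:0 → peak 16
E@2: d1:8  d2:16  d3:15  d4:10  d5:5  d6:2  d7:0  d8:0  d9:0 → peak 16
E@3: d1:8  d2:13  d3:15  d4:10  d5:5  d6:5  d7:0  d8:0  d9:0 → peak 15
E@4: d1:8  d2:13  d3:12  d4:10  d5:5  d6:5  d7:3  d8:0  d9:0 → peak 13
Best is E@4, peak 13.

13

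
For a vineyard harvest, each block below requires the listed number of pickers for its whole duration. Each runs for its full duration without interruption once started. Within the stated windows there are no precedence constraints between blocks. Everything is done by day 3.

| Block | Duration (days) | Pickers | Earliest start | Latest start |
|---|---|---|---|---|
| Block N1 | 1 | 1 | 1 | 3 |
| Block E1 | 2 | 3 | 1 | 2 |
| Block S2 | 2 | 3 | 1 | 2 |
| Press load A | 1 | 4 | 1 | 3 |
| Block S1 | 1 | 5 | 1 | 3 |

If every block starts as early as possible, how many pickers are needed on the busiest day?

16

Early-start schedule: Block N1@1, Block E1@1, Block S2@1, Press load A@1, Block S1@1.
Load per day: day 1: 16, day 2: 6, day 3: 0.
Peak is 16.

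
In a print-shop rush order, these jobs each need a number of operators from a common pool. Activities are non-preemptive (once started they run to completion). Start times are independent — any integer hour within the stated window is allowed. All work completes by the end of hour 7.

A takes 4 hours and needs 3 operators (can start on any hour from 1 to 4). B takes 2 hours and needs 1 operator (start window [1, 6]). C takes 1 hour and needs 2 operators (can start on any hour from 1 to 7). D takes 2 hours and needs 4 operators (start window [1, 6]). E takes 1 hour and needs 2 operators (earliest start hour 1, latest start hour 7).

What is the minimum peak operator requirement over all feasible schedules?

4

Early-start (A@1, B@1, C@1, D@1, E@1) gives peak 12: h1:12  h2:8  h3:3  h4:3  h5:0  h6:0  h7:0.
Shift C→5, D→6, E→5.
Schedule A@1, B@1, C@5, D@6, E@5: h1:4  h2:4  h3:3  h4:3  h5:4  h6:4  h7:4 — peak 4.
Total operator-hours = 26 over 7 hours ⇒ peak ≥ ⌈26/7⌉ = 4, so 4 is optimal.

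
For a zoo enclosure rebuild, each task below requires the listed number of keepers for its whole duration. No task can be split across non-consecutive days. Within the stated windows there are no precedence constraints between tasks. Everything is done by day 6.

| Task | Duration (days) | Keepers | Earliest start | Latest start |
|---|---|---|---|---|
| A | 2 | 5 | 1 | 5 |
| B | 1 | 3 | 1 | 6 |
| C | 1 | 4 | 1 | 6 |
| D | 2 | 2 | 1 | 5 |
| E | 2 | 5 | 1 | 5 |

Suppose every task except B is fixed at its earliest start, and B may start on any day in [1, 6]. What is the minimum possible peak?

16

B@1: d1:19  d2:12  d3:0  d4:0  d5:0  d6:0 → peak 19
B@2: d1:16  d2:15  d3:0  d4:0  d5:0  d6:0 → peak 16
B@3: d1:16  d2:12  d3:3  d4:0  d5:0  d6:0 → peak 16
B@4: d1:16  d2:12  d3:0  d4:3  d5:0  d6:0 → peak 16
B@5: d1:16  d2:12  d3:0  d4:0  d5:3  d6:0 → peak 16
B@6: d1:16  d2:12  d3:0  d4:0  d5:0  d6:3 → peak 16
Best is B@2, peak 16.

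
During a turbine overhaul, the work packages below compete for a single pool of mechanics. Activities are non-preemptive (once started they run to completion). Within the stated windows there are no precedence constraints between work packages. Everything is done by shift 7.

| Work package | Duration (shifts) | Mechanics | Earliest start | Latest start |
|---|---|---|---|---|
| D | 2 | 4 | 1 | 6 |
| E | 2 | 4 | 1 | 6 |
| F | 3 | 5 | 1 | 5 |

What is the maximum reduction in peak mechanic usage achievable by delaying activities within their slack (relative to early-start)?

8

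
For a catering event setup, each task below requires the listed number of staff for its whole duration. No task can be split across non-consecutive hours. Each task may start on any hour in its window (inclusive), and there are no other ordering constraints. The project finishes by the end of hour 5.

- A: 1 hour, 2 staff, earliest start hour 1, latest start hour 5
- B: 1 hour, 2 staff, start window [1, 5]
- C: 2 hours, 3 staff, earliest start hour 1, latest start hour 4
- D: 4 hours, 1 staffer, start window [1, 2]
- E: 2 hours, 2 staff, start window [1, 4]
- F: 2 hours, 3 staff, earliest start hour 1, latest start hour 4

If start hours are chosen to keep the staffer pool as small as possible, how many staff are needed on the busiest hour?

6

Early-start (A@1, B@1, C@1, D@1, E@1, F@1) gives peak 13: h1:13  h2:9  h3:1  h4:1  h5:0.
Shift C→2, E→2, F→4.
Schedule A@1, B@1, C@2, D@1, E@2, F@4: h1:5  h2:6  h3:6  h4:4  h5:3 — peak 6.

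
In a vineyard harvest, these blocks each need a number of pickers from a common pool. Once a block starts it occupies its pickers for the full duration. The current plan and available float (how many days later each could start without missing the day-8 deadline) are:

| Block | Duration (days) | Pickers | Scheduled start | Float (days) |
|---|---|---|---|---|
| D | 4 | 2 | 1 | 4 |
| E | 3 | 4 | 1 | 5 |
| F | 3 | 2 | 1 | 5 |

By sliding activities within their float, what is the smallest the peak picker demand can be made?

Early-start (D@1, E@1, F@1) gives peak 8: d1:8  d2:8  d3:8  d4:2  d5:0  d6:0  d7:0  d8:0.
Shift E→5.
Schedule D@1, E@5, F@1: d1:4  d2:4  d3:4  d4:2  d5:4  d6:4  d7:4  d8:0 — peak 4.
Total picker-days = 26 over 8 days ⇒ peak ≥ ⌈26/8⌉ = 4, so 4 is optimal.

4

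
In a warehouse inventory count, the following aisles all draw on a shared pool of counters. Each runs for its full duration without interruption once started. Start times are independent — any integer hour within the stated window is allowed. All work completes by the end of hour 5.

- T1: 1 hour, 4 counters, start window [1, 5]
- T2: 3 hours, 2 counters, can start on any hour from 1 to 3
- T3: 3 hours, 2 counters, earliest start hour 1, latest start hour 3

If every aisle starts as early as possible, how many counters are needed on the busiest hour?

8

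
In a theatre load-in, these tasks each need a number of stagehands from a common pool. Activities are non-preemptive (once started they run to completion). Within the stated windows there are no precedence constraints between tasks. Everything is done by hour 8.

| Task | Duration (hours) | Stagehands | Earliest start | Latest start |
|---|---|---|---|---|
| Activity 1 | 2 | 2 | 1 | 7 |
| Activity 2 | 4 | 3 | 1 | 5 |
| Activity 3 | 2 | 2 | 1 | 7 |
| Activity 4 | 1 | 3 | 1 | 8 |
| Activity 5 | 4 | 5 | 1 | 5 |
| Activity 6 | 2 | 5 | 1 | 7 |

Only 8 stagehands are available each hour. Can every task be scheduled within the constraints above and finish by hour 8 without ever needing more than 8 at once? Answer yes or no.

Schedule Activity 1@1, Activity 2@1, Activity 3@1, Activity 4@5, Activity 5@3, Activity 6@7: h1:7  h2:7  h3:8  h4:8  h5:8  h6:5  h7:5  h8:5 — peak 8 ≤ 8.

yes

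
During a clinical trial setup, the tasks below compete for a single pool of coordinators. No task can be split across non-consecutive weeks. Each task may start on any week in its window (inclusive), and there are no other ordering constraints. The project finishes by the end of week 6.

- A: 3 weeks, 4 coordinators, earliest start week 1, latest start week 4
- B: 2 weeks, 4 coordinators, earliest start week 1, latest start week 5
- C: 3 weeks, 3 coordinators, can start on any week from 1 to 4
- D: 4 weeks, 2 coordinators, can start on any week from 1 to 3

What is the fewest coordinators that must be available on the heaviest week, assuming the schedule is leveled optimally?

7

Early-start (A@1, B@1, C@1, D@1) gives peak 13: w1:13  w2:13  w3:9  w4:2  w5:0  w6:0.
Shift B→5, C→4.
Schedule A@1, B@5, C@4, D@1: w1:6  w2:6  w3:6  w4:5  w5:7  w6:7 — peak 7.
Total coordinator-weeks = 37 over 6 weeks ⇒ peak ≥ ⌈37/6⌉ = 7, so 7 is optimal.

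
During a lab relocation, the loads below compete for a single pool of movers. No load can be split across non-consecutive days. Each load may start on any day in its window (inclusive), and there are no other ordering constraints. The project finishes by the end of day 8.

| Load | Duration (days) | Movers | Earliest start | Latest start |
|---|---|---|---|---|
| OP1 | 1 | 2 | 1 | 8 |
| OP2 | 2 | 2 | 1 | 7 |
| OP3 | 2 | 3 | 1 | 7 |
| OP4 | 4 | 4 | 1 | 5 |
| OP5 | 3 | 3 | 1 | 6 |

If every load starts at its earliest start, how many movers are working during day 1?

14

At early start, day 1 has: OP1, OP2, OP3, OP4, OP5.
Demand: 2 + 2 + 3 + 4 + 3 = 14.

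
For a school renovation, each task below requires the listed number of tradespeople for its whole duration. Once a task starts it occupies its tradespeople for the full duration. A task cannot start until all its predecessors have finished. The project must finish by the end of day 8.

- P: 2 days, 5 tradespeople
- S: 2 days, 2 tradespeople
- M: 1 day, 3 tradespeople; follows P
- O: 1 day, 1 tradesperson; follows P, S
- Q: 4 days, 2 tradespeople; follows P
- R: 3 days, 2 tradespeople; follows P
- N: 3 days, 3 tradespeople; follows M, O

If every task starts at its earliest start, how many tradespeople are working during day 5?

At early start, day 5 has: Q, R, N.
Demand: 2 + 2 + 3 = 7.

7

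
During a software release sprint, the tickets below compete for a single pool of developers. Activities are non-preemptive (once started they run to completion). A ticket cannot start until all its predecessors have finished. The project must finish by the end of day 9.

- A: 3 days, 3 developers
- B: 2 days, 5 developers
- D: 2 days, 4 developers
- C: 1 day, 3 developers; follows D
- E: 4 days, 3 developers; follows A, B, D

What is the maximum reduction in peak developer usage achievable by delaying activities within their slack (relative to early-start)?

5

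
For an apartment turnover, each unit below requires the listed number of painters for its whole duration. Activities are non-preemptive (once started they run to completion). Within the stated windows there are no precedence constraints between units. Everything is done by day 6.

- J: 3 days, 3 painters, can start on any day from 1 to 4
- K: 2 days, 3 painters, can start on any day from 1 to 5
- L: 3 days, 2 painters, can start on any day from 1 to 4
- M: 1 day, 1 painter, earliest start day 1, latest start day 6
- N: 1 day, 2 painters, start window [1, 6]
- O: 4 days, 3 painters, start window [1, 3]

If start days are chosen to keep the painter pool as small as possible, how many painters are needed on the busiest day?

Early-start (J@1, K@1, L@1, M@1, N@1, O@1) gives peak 14: d1:14  d2:11  d3:8  d4:3  d5:0  d6:0.
Shift L→4, N→4, O→3.
Schedule J@1, K@1, L@4, M@1, N@4, O@3: d1:7  d2:6  d3:6  d4:7  d5:5  d6:5 — peak 7.

7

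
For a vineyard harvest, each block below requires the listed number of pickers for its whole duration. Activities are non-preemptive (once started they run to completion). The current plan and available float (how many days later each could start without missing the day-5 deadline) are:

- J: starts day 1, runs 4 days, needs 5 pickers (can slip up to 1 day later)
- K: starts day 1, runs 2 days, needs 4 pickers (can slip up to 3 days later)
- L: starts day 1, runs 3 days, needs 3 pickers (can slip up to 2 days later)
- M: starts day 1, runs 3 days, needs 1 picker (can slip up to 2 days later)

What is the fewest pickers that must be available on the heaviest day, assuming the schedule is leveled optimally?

Early-start (J@1, K@1, L@1, M@1) gives peak 13: d1:13  d2:13  d3:9  d4:5  d5:0.
Shift L→3, M→3.
Schedule J@1, K@1, L@3, M@3: d1:9  d2:9  d3:9  d4:9  d5:4 — peak 9.

9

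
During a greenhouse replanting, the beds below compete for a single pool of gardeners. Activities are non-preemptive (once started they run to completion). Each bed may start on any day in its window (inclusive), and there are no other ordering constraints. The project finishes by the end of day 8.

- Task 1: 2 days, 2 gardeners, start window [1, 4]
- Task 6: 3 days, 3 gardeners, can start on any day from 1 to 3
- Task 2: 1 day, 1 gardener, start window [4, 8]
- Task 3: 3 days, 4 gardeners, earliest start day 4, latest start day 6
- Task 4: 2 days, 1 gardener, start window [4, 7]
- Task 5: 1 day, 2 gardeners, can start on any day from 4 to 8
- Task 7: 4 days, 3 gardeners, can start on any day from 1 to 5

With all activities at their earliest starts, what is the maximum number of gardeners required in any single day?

Early-start schedule: Task 1@1, Task 6@1, Task 2@4, Task 3@4, Task 4@4, Task 5@4, Task 7@1.
Load per day: day 1: 8, day 2: 8, day 3: 6, day 4: 11, day 5: 5, day 6: 4, day 7: 0, day 8: 0.
Peak is 11.

11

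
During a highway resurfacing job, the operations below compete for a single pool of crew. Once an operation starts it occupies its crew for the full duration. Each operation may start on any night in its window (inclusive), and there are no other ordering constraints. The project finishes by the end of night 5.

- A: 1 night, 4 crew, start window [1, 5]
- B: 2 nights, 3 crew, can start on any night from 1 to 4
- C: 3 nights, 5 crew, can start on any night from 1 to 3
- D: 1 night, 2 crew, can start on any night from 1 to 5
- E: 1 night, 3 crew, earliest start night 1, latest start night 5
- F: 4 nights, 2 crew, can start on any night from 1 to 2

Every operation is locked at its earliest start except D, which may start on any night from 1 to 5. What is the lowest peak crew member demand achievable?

17

D@1: n1:19  n2:10  n3:7  n4:2  n5:0 → peak 19
D@2: n1:17  n2:12  n3:7  n4:2  n5:0 → peak 17
D@3: n1:17  n2:10  n3:9  n4:2  n5:0 → peak 17
D@4: n1:17  n2:10  n3:7  n4:4  n5:0 → peak 17
D@5: n1:17  n2:10  n3:7  n4:2  n5:2 → peak 17
Best is D@2, peak 17.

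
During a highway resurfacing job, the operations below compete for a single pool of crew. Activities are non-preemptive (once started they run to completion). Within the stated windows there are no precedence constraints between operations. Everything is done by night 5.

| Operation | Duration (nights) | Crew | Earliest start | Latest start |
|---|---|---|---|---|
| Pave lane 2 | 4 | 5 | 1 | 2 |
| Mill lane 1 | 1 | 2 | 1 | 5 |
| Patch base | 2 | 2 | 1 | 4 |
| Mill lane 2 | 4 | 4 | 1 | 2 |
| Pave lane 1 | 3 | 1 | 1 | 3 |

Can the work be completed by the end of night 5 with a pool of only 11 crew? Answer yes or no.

yes

Schedule Pave lane 2@1, Mill lane 1@1, Patch base@1, Mill lane 2@2, Pave lane 1@3: n1:9  n2:11  n3:10  n4:10  n5:5 — peak 11 ≤ 11.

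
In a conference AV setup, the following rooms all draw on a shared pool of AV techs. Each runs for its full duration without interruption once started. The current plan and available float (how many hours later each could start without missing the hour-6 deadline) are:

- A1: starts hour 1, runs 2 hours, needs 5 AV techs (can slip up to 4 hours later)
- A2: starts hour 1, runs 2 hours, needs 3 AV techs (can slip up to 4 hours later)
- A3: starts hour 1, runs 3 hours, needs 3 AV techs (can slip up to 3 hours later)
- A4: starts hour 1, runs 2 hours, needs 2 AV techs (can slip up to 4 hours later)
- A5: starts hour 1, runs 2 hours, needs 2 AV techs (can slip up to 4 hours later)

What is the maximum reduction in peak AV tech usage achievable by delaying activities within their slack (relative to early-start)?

8

Early-start peak: h1:15  h2:15  h3:3  h4:0  h5:0  h6:0 ⇒ 15.
Leveled (A1@1, A2@3, A3@3, A4@1, A5@5): h1:7  h2:7  h3:6  h4:6  h5:5  h6:2 ⇒ 7.
Reduction 15 − 7 = 8.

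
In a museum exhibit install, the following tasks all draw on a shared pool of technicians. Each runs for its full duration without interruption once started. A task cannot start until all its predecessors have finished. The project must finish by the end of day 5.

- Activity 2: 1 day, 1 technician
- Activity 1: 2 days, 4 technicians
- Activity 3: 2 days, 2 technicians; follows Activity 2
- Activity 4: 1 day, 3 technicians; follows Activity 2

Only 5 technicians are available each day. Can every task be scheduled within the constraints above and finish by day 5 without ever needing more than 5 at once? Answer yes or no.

Schedule Activity 2@1, Activity 1@1, Activity 3@3, Activity 4@3: d1:5  d2:4  d3:5  d4:2  d5:0 — peak 5 ≤ 5.

yes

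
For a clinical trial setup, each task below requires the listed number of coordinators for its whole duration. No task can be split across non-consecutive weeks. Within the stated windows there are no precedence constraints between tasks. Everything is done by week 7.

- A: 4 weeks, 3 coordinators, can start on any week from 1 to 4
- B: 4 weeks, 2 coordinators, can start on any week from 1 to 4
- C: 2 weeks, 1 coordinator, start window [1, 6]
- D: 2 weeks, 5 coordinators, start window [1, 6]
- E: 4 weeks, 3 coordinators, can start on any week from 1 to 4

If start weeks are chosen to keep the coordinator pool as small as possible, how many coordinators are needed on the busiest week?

8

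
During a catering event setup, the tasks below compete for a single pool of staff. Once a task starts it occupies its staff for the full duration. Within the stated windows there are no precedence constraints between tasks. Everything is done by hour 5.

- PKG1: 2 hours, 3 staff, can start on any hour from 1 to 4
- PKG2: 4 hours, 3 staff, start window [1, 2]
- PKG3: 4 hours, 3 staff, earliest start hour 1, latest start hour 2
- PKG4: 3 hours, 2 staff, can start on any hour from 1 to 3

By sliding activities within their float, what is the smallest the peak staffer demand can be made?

Early-start (PKG1@1, PKG2@1, PKG3@1, PKG4@1) gives peak 11: h1:11  h2:11  h3:8  h4:6  h5:0.
Shift PKG4→3.
Schedule PKG1@1, PKG2@1, PKG3@1, PKG4@3: h1:9  h2:9  h3:8  h4:8  h5:2 — peak 9.

9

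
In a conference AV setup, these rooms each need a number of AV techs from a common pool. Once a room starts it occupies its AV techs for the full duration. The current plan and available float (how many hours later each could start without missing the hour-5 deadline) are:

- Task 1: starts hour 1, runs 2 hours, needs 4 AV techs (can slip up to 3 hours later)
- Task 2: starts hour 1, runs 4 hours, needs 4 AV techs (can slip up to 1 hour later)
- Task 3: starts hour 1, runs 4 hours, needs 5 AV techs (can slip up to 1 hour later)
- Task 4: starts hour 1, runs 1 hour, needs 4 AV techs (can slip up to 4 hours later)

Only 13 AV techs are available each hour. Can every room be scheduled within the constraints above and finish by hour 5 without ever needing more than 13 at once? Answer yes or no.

yes

Schedule Task 1@1, Task 2@1, Task 3@1, Task 4@3: h1:13  h2:13  h3:13  h4:9  h5:0 — peak 13 ≤ 13.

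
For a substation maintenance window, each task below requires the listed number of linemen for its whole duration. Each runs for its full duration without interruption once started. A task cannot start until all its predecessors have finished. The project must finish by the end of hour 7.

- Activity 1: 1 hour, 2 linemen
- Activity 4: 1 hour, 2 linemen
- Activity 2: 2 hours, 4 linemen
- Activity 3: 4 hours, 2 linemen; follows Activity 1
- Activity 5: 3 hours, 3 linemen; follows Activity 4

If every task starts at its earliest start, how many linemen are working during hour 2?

At early start, hour 2 has: Activity 2, Activity 3, Activity 5.
Demand: 4 + 2 + 3 = 9.

9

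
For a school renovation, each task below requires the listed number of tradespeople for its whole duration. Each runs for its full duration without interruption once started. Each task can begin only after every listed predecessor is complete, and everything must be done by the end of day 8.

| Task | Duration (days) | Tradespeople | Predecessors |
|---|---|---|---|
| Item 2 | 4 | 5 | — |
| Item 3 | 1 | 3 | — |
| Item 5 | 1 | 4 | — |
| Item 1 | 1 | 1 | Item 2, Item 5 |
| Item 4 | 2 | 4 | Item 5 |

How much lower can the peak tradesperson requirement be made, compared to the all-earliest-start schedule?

7

Early-start peak: d1:12  d2:9  d3:9  d4:5  d5:1  d6:0  d7:0  d8:0 ⇒ 12.
Leveled (Item 2@1, Item 3@5, Item 5@6, Item 1@7, Item 4@7): d1:5  d2:5  d3:5  d4:5  d5:3  d6:4  d7:5  d8:4 ⇒ 5.
Reduction 12 − 5 = 7.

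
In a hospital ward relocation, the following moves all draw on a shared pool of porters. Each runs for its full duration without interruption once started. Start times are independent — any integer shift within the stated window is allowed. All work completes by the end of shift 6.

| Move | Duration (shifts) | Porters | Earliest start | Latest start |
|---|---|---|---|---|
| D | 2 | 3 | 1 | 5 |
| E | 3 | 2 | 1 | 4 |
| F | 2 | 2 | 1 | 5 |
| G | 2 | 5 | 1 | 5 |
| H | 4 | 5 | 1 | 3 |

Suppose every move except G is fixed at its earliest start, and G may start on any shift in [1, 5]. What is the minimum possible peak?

12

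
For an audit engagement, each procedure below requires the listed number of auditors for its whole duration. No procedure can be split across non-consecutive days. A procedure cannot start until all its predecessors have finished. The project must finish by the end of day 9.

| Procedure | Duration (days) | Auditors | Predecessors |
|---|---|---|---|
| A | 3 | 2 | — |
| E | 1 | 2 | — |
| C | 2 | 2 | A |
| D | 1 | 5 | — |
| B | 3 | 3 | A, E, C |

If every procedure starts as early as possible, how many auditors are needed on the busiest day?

Early-start schedule: A@1, E@1, C@4, D@1, B@6.
Load per day: day 1: 9, day 2: 2, day 3: 2, day 4: 2, day 5: 2, day 6: 3, day 7: 3, day 8: 3, day 9: 0.
Peak is 9.

9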